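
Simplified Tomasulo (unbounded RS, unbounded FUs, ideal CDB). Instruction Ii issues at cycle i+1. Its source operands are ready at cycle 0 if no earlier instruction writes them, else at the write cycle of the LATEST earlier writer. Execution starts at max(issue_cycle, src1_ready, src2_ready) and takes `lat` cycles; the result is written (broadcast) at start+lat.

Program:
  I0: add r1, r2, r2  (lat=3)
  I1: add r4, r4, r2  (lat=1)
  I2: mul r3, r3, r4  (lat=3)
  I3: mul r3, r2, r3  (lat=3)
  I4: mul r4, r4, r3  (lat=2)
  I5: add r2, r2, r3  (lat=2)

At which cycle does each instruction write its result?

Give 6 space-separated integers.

Answer: 4 3 6 9 11 11

Derivation:
I0 add r1: issue@1 deps=(None,None) exec_start@1 write@4
I1 add r4: issue@2 deps=(None,None) exec_start@2 write@3
I2 mul r3: issue@3 deps=(None,1) exec_start@3 write@6
I3 mul r3: issue@4 deps=(None,2) exec_start@6 write@9
I4 mul r4: issue@5 deps=(1,3) exec_start@9 write@11
I5 add r2: issue@6 deps=(None,3) exec_start@9 write@11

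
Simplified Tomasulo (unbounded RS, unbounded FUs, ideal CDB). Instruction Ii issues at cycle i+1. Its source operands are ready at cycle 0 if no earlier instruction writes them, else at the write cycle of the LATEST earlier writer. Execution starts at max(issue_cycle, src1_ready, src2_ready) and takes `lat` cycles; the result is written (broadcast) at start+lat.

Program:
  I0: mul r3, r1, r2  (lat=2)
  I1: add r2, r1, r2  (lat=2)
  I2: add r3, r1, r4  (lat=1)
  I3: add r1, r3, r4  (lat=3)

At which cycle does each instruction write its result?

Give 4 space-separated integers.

I0 mul r3: issue@1 deps=(None,None) exec_start@1 write@3
I1 add r2: issue@2 deps=(None,None) exec_start@2 write@4
I2 add r3: issue@3 deps=(None,None) exec_start@3 write@4
I3 add r1: issue@4 deps=(2,None) exec_start@4 write@7

Answer: 3 4 4 7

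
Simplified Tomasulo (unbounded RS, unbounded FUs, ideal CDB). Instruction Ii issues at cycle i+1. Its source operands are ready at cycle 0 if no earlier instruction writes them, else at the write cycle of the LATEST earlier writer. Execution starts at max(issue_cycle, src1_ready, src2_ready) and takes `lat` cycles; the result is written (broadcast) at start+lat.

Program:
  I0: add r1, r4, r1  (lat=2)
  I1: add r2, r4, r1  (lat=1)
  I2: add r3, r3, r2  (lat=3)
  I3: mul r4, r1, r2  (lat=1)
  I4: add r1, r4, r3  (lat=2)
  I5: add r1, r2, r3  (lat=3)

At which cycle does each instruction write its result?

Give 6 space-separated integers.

I0 add r1: issue@1 deps=(None,None) exec_start@1 write@3
I1 add r2: issue@2 deps=(None,0) exec_start@3 write@4
I2 add r3: issue@3 deps=(None,1) exec_start@4 write@7
I3 mul r4: issue@4 deps=(0,1) exec_start@4 write@5
I4 add r1: issue@5 deps=(3,2) exec_start@7 write@9
I5 add r1: issue@6 deps=(1,2) exec_start@7 write@10

Answer: 3 4 7 5 9 10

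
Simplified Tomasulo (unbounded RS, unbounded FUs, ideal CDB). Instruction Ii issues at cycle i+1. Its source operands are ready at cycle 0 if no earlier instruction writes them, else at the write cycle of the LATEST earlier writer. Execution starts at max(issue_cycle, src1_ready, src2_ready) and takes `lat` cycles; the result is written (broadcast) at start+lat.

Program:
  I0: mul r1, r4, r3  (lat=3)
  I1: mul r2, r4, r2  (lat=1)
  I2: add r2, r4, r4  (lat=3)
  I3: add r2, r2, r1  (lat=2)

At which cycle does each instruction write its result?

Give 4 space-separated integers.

Answer: 4 3 6 8

Derivation:
I0 mul r1: issue@1 deps=(None,None) exec_start@1 write@4
I1 mul r2: issue@2 deps=(None,None) exec_start@2 write@3
I2 add r2: issue@3 deps=(None,None) exec_start@3 write@6
I3 add r2: issue@4 deps=(2,0) exec_start@6 write@8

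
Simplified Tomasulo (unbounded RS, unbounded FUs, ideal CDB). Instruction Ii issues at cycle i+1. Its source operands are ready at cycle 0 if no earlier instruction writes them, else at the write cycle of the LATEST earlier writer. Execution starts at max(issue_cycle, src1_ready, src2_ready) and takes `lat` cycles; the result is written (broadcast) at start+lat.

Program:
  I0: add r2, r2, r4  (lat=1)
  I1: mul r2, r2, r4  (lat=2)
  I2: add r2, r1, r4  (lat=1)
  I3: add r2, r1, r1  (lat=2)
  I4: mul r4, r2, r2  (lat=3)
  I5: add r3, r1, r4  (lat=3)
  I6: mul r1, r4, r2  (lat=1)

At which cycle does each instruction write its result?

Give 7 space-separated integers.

Answer: 2 4 4 6 9 12 10

Derivation:
I0 add r2: issue@1 deps=(None,None) exec_start@1 write@2
I1 mul r2: issue@2 deps=(0,None) exec_start@2 write@4
I2 add r2: issue@3 deps=(None,None) exec_start@3 write@4
I3 add r2: issue@4 deps=(None,None) exec_start@4 write@6
I4 mul r4: issue@5 deps=(3,3) exec_start@6 write@9
I5 add r3: issue@6 deps=(None,4) exec_start@9 write@12
I6 mul r1: issue@7 deps=(4,3) exec_start@9 write@10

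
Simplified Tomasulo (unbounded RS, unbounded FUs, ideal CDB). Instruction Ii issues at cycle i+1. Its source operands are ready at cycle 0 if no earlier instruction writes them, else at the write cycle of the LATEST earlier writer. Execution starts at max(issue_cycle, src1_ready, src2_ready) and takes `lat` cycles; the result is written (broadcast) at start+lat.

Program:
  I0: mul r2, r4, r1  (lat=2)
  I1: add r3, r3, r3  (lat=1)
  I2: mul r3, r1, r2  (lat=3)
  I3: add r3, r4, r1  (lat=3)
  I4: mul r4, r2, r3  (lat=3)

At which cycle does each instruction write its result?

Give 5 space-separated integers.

I0 mul r2: issue@1 deps=(None,None) exec_start@1 write@3
I1 add r3: issue@2 deps=(None,None) exec_start@2 write@3
I2 mul r3: issue@3 deps=(None,0) exec_start@3 write@6
I3 add r3: issue@4 deps=(None,None) exec_start@4 write@7
I4 mul r4: issue@5 deps=(0,3) exec_start@7 write@10

Answer: 3 3 6 7 10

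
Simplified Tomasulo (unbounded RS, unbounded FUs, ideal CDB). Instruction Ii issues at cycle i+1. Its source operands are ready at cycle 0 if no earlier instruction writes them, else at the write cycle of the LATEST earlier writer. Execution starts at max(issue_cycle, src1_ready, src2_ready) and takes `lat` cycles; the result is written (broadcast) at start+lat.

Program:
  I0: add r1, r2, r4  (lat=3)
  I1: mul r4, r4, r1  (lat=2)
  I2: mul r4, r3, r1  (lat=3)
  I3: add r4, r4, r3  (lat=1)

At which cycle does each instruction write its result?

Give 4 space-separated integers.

I0 add r1: issue@1 deps=(None,None) exec_start@1 write@4
I1 mul r4: issue@2 deps=(None,0) exec_start@4 write@6
I2 mul r4: issue@3 deps=(None,0) exec_start@4 write@7
I3 add r4: issue@4 deps=(2,None) exec_start@7 write@8

Answer: 4 6 7 8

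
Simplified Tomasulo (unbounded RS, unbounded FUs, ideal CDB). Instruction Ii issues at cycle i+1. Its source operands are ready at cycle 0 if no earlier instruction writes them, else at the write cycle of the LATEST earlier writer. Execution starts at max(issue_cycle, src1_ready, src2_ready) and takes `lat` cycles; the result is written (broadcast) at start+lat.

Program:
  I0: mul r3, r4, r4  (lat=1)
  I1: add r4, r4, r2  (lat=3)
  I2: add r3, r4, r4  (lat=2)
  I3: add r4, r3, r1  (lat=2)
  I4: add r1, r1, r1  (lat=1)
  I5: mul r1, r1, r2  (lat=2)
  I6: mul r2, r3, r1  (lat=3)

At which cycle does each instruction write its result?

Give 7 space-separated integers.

Answer: 2 5 7 9 6 8 11

Derivation:
I0 mul r3: issue@1 deps=(None,None) exec_start@1 write@2
I1 add r4: issue@2 deps=(None,None) exec_start@2 write@5
I2 add r3: issue@3 deps=(1,1) exec_start@5 write@7
I3 add r4: issue@4 deps=(2,None) exec_start@7 write@9
I4 add r1: issue@5 deps=(None,None) exec_start@5 write@6
I5 mul r1: issue@6 deps=(4,None) exec_start@6 write@8
I6 mul r2: issue@7 deps=(2,5) exec_start@8 write@11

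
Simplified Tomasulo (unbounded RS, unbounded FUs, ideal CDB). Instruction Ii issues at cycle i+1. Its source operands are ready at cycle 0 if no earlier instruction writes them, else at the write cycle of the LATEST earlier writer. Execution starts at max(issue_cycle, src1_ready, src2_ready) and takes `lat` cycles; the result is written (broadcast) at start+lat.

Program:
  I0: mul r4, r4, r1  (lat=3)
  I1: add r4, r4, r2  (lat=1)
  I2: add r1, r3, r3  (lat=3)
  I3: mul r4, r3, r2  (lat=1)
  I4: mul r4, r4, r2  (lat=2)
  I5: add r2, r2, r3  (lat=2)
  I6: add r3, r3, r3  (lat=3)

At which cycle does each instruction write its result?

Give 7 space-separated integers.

Answer: 4 5 6 5 7 8 10

Derivation:
I0 mul r4: issue@1 deps=(None,None) exec_start@1 write@4
I1 add r4: issue@2 deps=(0,None) exec_start@4 write@5
I2 add r1: issue@3 deps=(None,None) exec_start@3 write@6
I3 mul r4: issue@4 deps=(None,None) exec_start@4 write@5
I4 mul r4: issue@5 deps=(3,None) exec_start@5 write@7
I5 add r2: issue@6 deps=(None,None) exec_start@6 write@8
I6 add r3: issue@7 deps=(None,None) exec_start@7 write@10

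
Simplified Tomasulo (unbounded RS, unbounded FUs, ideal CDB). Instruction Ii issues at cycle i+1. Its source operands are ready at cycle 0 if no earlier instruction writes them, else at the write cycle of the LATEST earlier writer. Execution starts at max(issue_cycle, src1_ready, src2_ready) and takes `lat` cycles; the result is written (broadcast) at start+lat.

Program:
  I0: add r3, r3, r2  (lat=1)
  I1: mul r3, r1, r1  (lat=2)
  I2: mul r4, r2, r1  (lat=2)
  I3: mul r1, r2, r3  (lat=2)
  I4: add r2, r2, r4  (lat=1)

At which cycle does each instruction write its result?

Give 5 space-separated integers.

Answer: 2 4 5 6 6

Derivation:
I0 add r3: issue@1 deps=(None,None) exec_start@1 write@2
I1 mul r3: issue@2 deps=(None,None) exec_start@2 write@4
I2 mul r4: issue@3 deps=(None,None) exec_start@3 write@5
I3 mul r1: issue@4 deps=(None,1) exec_start@4 write@6
I4 add r2: issue@5 deps=(None,2) exec_start@5 write@6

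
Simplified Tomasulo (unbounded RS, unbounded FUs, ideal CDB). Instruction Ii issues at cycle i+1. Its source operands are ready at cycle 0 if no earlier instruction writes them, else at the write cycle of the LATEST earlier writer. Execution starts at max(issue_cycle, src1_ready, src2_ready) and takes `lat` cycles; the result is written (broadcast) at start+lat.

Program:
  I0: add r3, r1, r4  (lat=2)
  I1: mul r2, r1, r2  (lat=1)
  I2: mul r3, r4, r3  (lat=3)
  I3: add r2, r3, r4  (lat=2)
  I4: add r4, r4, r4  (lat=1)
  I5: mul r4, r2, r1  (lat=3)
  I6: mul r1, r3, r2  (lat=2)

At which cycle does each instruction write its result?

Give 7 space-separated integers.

Answer: 3 3 6 8 6 11 10

Derivation:
I0 add r3: issue@1 deps=(None,None) exec_start@1 write@3
I1 mul r2: issue@2 deps=(None,None) exec_start@2 write@3
I2 mul r3: issue@3 deps=(None,0) exec_start@3 write@6
I3 add r2: issue@4 deps=(2,None) exec_start@6 write@8
I4 add r4: issue@5 deps=(None,None) exec_start@5 write@6
I5 mul r4: issue@6 deps=(3,None) exec_start@8 write@11
I6 mul r1: issue@7 deps=(2,3) exec_start@8 write@10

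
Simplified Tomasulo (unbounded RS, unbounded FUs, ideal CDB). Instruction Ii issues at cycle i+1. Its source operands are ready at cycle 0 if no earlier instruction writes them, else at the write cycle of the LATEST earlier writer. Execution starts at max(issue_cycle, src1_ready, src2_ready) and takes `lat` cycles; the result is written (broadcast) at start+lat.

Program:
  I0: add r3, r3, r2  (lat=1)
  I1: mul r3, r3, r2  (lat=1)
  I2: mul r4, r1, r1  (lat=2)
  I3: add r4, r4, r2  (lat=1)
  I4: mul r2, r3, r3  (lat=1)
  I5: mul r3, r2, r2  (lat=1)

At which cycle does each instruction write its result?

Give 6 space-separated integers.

Answer: 2 3 5 6 6 7

Derivation:
I0 add r3: issue@1 deps=(None,None) exec_start@1 write@2
I1 mul r3: issue@2 deps=(0,None) exec_start@2 write@3
I2 mul r4: issue@3 deps=(None,None) exec_start@3 write@5
I3 add r4: issue@4 deps=(2,None) exec_start@5 write@6
I4 mul r2: issue@5 deps=(1,1) exec_start@5 write@6
I5 mul r3: issue@6 deps=(4,4) exec_start@6 write@7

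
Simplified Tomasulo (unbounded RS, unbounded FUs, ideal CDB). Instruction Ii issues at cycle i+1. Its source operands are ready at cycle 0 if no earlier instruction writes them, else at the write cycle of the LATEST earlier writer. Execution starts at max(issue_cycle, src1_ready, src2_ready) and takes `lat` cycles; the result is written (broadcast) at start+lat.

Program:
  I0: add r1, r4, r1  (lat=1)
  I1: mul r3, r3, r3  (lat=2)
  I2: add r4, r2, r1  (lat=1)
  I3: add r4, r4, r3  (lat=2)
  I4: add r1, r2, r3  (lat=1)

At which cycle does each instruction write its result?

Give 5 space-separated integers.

I0 add r1: issue@1 deps=(None,None) exec_start@1 write@2
I1 mul r3: issue@2 deps=(None,None) exec_start@2 write@4
I2 add r4: issue@3 deps=(None,0) exec_start@3 write@4
I3 add r4: issue@4 deps=(2,1) exec_start@4 write@6
I4 add r1: issue@5 deps=(None,1) exec_start@5 write@6

Answer: 2 4 4 6 6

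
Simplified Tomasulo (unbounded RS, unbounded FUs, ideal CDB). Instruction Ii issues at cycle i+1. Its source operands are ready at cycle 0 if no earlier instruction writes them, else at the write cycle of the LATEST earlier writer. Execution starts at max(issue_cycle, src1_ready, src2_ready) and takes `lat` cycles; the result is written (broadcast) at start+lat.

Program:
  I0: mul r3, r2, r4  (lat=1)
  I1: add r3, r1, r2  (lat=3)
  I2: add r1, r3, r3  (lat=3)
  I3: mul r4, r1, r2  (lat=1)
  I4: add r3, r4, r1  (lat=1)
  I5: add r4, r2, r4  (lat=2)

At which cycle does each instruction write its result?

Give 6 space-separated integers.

Answer: 2 5 8 9 10 11

Derivation:
I0 mul r3: issue@1 deps=(None,None) exec_start@1 write@2
I1 add r3: issue@2 deps=(None,None) exec_start@2 write@5
I2 add r1: issue@3 deps=(1,1) exec_start@5 write@8
I3 mul r4: issue@4 deps=(2,None) exec_start@8 write@9
I4 add r3: issue@5 deps=(3,2) exec_start@9 write@10
I5 add r4: issue@6 deps=(None,3) exec_start@9 write@11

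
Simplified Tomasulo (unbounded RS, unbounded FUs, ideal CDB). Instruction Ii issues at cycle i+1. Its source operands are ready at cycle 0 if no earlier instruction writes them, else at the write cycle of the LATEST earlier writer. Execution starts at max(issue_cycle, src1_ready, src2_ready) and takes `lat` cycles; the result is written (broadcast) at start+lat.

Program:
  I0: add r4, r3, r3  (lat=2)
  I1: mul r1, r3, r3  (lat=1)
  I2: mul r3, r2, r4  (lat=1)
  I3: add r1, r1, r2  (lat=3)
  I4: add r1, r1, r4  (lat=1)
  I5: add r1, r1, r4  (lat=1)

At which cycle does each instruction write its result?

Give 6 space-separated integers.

Answer: 3 3 4 7 8 9

Derivation:
I0 add r4: issue@1 deps=(None,None) exec_start@1 write@3
I1 mul r1: issue@2 deps=(None,None) exec_start@2 write@3
I2 mul r3: issue@3 deps=(None,0) exec_start@3 write@4
I3 add r1: issue@4 deps=(1,None) exec_start@4 write@7
I4 add r1: issue@5 deps=(3,0) exec_start@7 write@8
I5 add r1: issue@6 deps=(4,0) exec_start@8 write@9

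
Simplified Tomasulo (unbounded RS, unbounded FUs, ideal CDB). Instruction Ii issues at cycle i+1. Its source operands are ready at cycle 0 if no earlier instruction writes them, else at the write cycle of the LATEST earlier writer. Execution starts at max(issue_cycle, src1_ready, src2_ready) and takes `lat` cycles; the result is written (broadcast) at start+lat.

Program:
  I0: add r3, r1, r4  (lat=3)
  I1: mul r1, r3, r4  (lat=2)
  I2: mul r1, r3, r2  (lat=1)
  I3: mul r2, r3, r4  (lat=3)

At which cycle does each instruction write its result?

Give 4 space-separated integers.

I0 add r3: issue@1 deps=(None,None) exec_start@1 write@4
I1 mul r1: issue@2 deps=(0,None) exec_start@4 write@6
I2 mul r1: issue@3 deps=(0,None) exec_start@4 write@5
I3 mul r2: issue@4 deps=(0,None) exec_start@4 write@7

Answer: 4 6 5 7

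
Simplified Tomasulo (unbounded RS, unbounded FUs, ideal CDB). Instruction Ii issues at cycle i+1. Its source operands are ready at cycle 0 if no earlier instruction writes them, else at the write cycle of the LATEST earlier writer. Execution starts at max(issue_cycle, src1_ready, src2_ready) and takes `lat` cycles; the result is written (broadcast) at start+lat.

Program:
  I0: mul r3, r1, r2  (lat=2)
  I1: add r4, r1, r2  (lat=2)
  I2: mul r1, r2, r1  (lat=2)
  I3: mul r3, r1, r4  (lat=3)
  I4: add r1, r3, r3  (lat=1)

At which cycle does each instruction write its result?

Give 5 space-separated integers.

I0 mul r3: issue@1 deps=(None,None) exec_start@1 write@3
I1 add r4: issue@2 deps=(None,None) exec_start@2 write@4
I2 mul r1: issue@3 deps=(None,None) exec_start@3 write@5
I3 mul r3: issue@4 deps=(2,1) exec_start@5 write@8
I4 add r1: issue@5 deps=(3,3) exec_start@8 write@9

Answer: 3 4 5 8 9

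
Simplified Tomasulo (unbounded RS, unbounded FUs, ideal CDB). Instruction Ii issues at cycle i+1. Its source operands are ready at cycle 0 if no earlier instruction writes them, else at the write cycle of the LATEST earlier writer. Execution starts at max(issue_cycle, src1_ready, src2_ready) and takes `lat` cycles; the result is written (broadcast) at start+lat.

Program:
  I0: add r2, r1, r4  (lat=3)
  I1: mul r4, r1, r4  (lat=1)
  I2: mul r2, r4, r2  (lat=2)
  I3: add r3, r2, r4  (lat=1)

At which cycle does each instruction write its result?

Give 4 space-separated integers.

Answer: 4 3 6 7

Derivation:
I0 add r2: issue@1 deps=(None,None) exec_start@1 write@4
I1 mul r4: issue@2 deps=(None,None) exec_start@2 write@3
I2 mul r2: issue@3 deps=(1,0) exec_start@4 write@6
I3 add r3: issue@4 deps=(2,1) exec_start@6 write@7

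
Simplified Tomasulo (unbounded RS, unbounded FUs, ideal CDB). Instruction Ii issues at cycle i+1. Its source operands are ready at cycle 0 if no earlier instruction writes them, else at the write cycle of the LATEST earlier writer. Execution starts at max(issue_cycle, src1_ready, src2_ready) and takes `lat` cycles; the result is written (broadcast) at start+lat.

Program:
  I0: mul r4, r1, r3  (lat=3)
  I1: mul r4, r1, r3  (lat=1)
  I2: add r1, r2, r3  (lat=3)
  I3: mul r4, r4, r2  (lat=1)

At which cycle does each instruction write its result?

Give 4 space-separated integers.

I0 mul r4: issue@1 deps=(None,None) exec_start@1 write@4
I1 mul r4: issue@2 deps=(None,None) exec_start@2 write@3
I2 add r1: issue@3 deps=(None,None) exec_start@3 write@6
I3 mul r4: issue@4 deps=(1,None) exec_start@4 write@5

Answer: 4 3 6 5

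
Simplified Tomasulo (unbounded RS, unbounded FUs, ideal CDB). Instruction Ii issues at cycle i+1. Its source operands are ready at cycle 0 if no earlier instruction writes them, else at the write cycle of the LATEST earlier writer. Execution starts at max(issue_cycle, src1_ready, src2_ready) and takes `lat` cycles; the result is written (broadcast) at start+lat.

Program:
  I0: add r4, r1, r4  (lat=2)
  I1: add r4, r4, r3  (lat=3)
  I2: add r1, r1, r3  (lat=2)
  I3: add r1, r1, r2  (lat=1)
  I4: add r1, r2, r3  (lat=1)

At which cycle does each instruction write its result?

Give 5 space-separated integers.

Answer: 3 6 5 6 6

Derivation:
I0 add r4: issue@1 deps=(None,None) exec_start@1 write@3
I1 add r4: issue@2 deps=(0,None) exec_start@3 write@6
I2 add r1: issue@3 deps=(None,None) exec_start@3 write@5
I3 add r1: issue@4 deps=(2,None) exec_start@5 write@6
I4 add r1: issue@5 deps=(None,None) exec_start@5 write@6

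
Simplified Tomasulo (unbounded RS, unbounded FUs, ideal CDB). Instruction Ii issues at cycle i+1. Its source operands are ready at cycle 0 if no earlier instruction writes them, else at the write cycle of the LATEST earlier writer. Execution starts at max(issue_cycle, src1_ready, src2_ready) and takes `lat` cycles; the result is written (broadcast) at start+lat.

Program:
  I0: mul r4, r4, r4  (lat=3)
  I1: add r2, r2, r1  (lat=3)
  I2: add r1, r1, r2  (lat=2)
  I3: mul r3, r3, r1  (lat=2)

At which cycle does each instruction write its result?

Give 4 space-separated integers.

Answer: 4 5 7 9

Derivation:
I0 mul r4: issue@1 deps=(None,None) exec_start@1 write@4
I1 add r2: issue@2 deps=(None,None) exec_start@2 write@5
I2 add r1: issue@3 deps=(None,1) exec_start@5 write@7
I3 mul r3: issue@4 deps=(None,2) exec_start@7 write@9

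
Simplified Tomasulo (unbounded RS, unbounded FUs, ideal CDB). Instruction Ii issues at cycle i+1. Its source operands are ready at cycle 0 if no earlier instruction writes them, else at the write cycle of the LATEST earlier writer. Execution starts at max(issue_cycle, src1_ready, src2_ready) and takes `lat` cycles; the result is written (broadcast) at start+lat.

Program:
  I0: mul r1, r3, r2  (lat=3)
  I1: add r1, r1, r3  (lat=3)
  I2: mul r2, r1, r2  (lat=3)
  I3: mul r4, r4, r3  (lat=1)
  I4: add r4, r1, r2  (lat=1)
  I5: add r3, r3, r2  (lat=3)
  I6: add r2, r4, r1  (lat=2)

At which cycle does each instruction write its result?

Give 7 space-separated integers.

I0 mul r1: issue@1 deps=(None,None) exec_start@1 write@4
I1 add r1: issue@2 deps=(0,None) exec_start@4 write@7
I2 mul r2: issue@3 deps=(1,None) exec_start@7 write@10
I3 mul r4: issue@4 deps=(None,None) exec_start@4 write@5
I4 add r4: issue@5 deps=(1,2) exec_start@10 write@11
I5 add r3: issue@6 deps=(None,2) exec_start@10 write@13
I6 add r2: issue@7 deps=(4,1) exec_start@11 write@13

Answer: 4 7 10 5 11 13 13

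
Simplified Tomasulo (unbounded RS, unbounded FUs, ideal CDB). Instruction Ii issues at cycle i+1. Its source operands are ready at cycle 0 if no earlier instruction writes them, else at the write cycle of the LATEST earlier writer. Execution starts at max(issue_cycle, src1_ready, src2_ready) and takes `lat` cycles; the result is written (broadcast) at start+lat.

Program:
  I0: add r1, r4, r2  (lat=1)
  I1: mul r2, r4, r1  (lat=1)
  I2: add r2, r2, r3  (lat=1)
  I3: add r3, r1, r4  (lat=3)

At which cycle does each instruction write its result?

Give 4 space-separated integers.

I0 add r1: issue@1 deps=(None,None) exec_start@1 write@2
I1 mul r2: issue@2 deps=(None,0) exec_start@2 write@3
I2 add r2: issue@3 deps=(1,None) exec_start@3 write@4
I3 add r3: issue@4 deps=(0,None) exec_start@4 write@7

Answer: 2 3 4 7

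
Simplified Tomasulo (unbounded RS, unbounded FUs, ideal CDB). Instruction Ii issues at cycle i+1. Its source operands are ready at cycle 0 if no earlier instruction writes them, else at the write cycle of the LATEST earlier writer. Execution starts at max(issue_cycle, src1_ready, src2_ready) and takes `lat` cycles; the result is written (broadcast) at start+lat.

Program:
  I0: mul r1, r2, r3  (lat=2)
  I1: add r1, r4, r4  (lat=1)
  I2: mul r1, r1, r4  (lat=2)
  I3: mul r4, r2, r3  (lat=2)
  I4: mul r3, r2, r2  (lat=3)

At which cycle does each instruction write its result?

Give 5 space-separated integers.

I0 mul r1: issue@1 deps=(None,None) exec_start@1 write@3
I1 add r1: issue@2 deps=(None,None) exec_start@2 write@3
I2 mul r1: issue@3 deps=(1,None) exec_start@3 write@5
I3 mul r4: issue@4 deps=(None,None) exec_start@4 write@6
I4 mul r3: issue@5 deps=(None,None) exec_start@5 write@8

Answer: 3 3 5 6 8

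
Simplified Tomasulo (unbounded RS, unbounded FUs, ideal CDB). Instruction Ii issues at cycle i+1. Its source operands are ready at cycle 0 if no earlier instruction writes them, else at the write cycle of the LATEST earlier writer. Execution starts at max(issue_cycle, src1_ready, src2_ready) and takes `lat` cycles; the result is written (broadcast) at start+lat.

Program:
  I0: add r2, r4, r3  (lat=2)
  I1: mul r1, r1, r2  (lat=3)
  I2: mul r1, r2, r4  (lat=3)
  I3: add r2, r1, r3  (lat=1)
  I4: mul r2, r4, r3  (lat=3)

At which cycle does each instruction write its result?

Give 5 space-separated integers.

I0 add r2: issue@1 deps=(None,None) exec_start@1 write@3
I1 mul r1: issue@2 deps=(None,0) exec_start@3 write@6
I2 mul r1: issue@3 deps=(0,None) exec_start@3 write@6
I3 add r2: issue@4 deps=(2,None) exec_start@6 write@7
I4 mul r2: issue@5 deps=(None,None) exec_start@5 write@8

Answer: 3 6 6 7 8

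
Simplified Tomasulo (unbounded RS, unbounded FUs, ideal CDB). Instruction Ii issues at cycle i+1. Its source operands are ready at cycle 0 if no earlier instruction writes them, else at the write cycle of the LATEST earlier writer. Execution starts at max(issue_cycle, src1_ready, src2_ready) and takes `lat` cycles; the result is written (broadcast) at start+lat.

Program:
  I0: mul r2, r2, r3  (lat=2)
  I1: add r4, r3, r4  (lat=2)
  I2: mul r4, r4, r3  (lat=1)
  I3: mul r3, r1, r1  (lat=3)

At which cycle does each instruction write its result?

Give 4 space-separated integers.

I0 mul r2: issue@1 deps=(None,None) exec_start@1 write@3
I1 add r4: issue@2 deps=(None,None) exec_start@2 write@4
I2 mul r4: issue@3 deps=(1,None) exec_start@4 write@5
I3 mul r3: issue@4 deps=(None,None) exec_start@4 write@7

Answer: 3 4 5 7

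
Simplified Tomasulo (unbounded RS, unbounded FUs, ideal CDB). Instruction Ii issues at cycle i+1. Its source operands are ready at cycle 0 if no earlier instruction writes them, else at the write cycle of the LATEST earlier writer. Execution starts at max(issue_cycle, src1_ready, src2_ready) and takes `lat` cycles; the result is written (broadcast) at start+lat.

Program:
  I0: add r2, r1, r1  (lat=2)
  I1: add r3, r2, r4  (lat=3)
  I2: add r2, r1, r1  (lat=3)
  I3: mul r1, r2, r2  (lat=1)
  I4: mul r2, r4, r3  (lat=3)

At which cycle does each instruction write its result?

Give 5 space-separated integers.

I0 add r2: issue@1 deps=(None,None) exec_start@1 write@3
I1 add r3: issue@2 deps=(0,None) exec_start@3 write@6
I2 add r2: issue@3 deps=(None,None) exec_start@3 write@6
I3 mul r1: issue@4 deps=(2,2) exec_start@6 write@7
I4 mul r2: issue@5 deps=(None,1) exec_start@6 write@9

Answer: 3 6 6 7 9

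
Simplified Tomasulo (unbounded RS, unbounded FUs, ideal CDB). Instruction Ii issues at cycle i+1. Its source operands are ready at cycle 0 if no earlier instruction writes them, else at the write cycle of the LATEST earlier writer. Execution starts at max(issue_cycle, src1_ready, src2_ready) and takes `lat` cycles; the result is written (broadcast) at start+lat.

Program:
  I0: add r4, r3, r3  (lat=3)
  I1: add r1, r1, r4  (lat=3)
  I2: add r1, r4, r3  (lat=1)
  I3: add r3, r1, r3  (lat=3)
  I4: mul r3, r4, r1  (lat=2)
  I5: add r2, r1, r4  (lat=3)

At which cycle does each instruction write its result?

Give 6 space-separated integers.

I0 add r4: issue@1 deps=(None,None) exec_start@1 write@4
I1 add r1: issue@2 deps=(None,0) exec_start@4 write@7
I2 add r1: issue@3 deps=(0,None) exec_start@4 write@5
I3 add r3: issue@4 deps=(2,None) exec_start@5 write@8
I4 mul r3: issue@5 deps=(0,2) exec_start@5 write@7
I5 add r2: issue@6 deps=(2,0) exec_start@6 write@9

Answer: 4 7 5 8 7 9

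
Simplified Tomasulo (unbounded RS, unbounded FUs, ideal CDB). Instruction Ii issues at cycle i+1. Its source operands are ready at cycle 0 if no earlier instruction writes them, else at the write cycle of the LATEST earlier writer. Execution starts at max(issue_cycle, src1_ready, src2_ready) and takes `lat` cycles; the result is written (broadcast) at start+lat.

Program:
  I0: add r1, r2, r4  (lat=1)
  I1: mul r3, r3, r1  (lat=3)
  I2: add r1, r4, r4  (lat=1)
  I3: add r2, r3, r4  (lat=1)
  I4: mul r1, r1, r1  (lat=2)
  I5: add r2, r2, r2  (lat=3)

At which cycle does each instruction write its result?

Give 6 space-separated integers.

Answer: 2 5 4 6 7 9

Derivation:
I0 add r1: issue@1 deps=(None,None) exec_start@1 write@2
I1 mul r3: issue@2 deps=(None,0) exec_start@2 write@5
I2 add r1: issue@3 deps=(None,None) exec_start@3 write@4
I3 add r2: issue@4 deps=(1,None) exec_start@5 write@6
I4 mul r1: issue@5 deps=(2,2) exec_start@5 write@7
I5 add r2: issue@6 deps=(3,3) exec_start@6 write@9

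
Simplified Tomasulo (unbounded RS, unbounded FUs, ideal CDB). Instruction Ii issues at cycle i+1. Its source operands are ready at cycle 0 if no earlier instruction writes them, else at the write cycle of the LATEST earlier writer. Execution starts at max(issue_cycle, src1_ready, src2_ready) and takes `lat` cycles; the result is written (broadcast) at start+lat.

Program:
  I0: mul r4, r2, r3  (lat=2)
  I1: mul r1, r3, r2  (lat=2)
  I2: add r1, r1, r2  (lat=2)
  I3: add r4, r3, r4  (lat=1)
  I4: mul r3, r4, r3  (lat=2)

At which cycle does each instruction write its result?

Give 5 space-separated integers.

I0 mul r4: issue@1 deps=(None,None) exec_start@1 write@3
I1 mul r1: issue@2 deps=(None,None) exec_start@2 write@4
I2 add r1: issue@3 deps=(1,None) exec_start@4 write@6
I3 add r4: issue@4 deps=(None,0) exec_start@4 write@5
I4 mul r3: issue@5 deps=(3,None) exec_start@5 write@7

Answer: 3 4 6 5 7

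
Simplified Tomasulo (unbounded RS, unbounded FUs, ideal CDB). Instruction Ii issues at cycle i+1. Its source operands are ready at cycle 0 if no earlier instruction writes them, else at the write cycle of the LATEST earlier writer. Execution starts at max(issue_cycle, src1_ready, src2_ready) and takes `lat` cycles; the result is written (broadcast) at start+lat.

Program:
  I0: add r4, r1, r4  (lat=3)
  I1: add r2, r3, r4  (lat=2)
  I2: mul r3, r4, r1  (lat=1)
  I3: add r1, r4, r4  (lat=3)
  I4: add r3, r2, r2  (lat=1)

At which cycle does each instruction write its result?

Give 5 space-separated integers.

Answer: 4 6 5 7 7

Derivation:
I0 add r4: issue@1 deps=(None,None) exec_start@1 write@4
I1 add r2: issue@2 deps=(None,0) exec_start@4 write@6
I2 mul r3: issue@3 deps=(0,None) exec_start@4 write@5
I3 add r1: issue@4 deps=(0,0) exec_start@4 write@7
I4 add r3: issue@5 deps=(1,1) exec_start@6 write@7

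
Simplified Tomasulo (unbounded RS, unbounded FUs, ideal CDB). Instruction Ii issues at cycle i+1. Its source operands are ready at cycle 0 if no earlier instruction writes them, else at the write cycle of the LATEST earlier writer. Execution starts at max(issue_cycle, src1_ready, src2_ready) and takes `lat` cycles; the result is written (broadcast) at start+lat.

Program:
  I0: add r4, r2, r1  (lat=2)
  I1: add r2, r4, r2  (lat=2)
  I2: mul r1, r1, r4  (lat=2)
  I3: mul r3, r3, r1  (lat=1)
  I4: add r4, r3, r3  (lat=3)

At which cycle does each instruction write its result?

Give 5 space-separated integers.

I0 add r4: issue@1 deps=(None,None) exec_start@1 write@3
I1 add r2: issue@2 deps=(0,None) exec_start@3 write@5
I2 mul r1: issue@3 deps=(None,0) exec_start@3 write@5
I3 mul r3: issue@4 deps=(None,2) exec_start@5 write@6
I4 add r4: issue@5 deps=(3,3) exec_start@6 write@9

Answer: 3 5 5 6 9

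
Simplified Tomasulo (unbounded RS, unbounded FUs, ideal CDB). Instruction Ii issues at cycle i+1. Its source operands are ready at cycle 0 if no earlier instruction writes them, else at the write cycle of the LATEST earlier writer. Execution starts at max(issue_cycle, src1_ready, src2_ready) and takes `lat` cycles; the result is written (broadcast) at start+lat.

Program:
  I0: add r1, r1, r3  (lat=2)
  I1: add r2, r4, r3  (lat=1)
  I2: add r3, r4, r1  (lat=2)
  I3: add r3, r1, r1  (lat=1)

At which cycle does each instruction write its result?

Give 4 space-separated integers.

Answer: 3 3 5 5

Derivation:
I0 add r1: issue@1 deps=(None,None) exec_start@1 write@3
I1 add r2: issue@2 deps=(None,None) exec_start@2 write@3
I2 add r3: issue@3 deps=(None,0) exec_start@3 write@5
I3 add r3: issue@4 deps=(0,0) exec_start@4 write@5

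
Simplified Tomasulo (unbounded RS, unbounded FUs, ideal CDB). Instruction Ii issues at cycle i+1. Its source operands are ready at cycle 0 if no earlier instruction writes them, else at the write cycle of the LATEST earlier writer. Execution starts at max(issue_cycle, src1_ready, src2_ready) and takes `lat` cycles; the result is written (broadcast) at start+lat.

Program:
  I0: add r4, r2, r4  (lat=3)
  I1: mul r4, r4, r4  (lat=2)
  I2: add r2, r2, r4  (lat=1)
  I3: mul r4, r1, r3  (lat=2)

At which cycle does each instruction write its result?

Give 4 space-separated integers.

I0 add r4: issue@1 deps=(None,None) exec_start@1 write@4
I1 mul r4: issue@2 deps=(0,0) exec_start@4 write@6
I2 add r2: issue@3 deps=(None,1) exec_start@6 write@7
I3 mul r4: issue@4 deps=(None,None) exec_start@4 write@6

Answer: 4 6 7 6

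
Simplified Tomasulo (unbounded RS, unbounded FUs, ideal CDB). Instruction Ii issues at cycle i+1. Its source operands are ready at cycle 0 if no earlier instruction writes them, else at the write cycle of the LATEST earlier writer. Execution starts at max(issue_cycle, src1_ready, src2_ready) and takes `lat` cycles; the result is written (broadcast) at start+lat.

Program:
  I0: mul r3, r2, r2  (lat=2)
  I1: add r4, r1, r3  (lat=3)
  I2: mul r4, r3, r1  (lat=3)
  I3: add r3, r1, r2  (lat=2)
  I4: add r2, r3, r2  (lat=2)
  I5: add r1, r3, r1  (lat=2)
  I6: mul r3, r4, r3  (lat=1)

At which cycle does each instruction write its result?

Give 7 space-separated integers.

Answer: 3 6 6 6 8 8 8

Derivation:
I0 mul r3: issue@1 deps=(None,None) exec_start@1 write@3
I1 add r4: issue@2 deps=(None,0) exec_start@3 write@6
I2 mul r4: issue@3 deps=(0,None) exec_start@3 write@6
I3 add r3: issue@4 deps=(None,None) exec_start@4 write@6
I4 add r2: issue@5 deps=(3,None) exec_start@6 write@8
I5 add r1: issue@6 deps=(3,None) exec_start@6 write@8
I6 mul r3: issue@7 deps=(2,3) exec_start@7 write@8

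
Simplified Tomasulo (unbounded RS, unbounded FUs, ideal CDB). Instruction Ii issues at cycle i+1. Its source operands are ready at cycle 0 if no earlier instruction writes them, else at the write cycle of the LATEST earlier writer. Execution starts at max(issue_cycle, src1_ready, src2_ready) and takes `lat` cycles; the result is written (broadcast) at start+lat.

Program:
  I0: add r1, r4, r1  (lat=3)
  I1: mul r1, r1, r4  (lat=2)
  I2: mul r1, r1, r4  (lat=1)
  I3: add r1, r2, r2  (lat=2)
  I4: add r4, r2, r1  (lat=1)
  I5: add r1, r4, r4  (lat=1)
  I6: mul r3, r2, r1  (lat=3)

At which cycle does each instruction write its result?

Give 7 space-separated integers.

Answer: 4 6 7 6 7 8 11

Derivation:
I0 add r1: issue@1 deps=(None,None) exec_start@1 write@4
I1 mul r1: issue@2 deps=(0,None) exec_start@4 write@6
I2 mul r1: issue@3 deps=(1,None) exec_start@6 write@7
I3 add r1: issue@4 deps=(None,None) exec_start@4 write@6
I4 add r4: issue@5 deps=(None,3) exec_start@6 write@7
I5 add r1: issue@6 deps=(4,4) exec_start@7 write@8
I6 mul r3: issue@7 deps=(None,5) exec_start@8 write@11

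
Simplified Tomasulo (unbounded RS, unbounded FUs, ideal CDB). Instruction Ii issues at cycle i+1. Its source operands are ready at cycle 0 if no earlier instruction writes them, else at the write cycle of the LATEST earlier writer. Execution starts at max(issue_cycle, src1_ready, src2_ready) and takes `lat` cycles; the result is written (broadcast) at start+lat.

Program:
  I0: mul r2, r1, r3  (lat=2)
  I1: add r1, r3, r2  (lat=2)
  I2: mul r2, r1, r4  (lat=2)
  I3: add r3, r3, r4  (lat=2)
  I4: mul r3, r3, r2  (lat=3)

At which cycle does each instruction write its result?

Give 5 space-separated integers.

I0 mul r2: issue@1 deps=(None,None) exec_start@1 write@3
I1 add r1: issue@2 deps=(None,0) exec_start@3 write@5
I2 mul r2: issue@3 deps=(1,None) exec_start@5 write@7
I3 add r3: issue@4 deps=(None,None) exec_start@4 write@6
I4 mul r3: issue@5 deps=(3,2) exec_start@7 write@10

Answer: 3 5 7 6 10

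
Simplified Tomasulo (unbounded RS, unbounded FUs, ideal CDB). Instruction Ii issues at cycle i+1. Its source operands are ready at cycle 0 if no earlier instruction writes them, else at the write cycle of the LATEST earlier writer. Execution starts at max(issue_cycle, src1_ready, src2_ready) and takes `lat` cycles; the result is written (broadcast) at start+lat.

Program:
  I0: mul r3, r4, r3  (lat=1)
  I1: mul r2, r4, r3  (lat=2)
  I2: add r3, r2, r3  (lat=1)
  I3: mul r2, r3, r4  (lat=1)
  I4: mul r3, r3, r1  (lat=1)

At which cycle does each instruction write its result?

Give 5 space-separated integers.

I0 mul r3: issue@1 deps=(None,None) exec_start@1 write@2
I1 mul r2: issue@2 deps=(None,0) exec_start@2 write@4
I2 add r3: issue@3 deps=(1,0) exec_start@4 write@5
I3 mul r2: issue@4 deps=(2,None) exec_start@5 write@6
I4 mul r3: issue@5 deps=(2,None) exec_start@5 write@6

Answer: 2 4 5 6 6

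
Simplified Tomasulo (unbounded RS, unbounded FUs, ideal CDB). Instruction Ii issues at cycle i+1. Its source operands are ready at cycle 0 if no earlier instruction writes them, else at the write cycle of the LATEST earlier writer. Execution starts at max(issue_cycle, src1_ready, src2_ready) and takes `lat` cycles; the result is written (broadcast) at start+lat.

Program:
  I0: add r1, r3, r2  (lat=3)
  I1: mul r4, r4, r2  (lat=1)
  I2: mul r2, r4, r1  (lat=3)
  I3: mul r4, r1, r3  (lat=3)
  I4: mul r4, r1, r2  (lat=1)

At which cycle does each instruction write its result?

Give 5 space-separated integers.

Answer: 4 3 7 7 8

Derivation:
I0 add r1: issue@1 deps=(None,None) exec_start@1 write@4
I1 mul r4: issue@2 deps=(None,None) exec_start@2 write@3
I2 mul r2: issue@3 deps=(1,0) exec_start@4 write@7
I3 mul r4: issue@4 deps=(0,None) exec_start@4 write@7
I4 mul r4: issue@5 deps=(0,2) exec_start@7 write@8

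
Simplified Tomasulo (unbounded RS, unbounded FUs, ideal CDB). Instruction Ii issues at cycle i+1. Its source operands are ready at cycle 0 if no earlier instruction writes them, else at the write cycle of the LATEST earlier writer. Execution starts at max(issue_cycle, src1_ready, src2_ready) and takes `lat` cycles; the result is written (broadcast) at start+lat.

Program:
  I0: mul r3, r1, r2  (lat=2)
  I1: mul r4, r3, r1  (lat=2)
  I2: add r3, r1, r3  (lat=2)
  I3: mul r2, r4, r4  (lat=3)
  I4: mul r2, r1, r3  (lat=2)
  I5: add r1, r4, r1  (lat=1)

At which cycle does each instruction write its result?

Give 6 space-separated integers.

Answer: 3 5 5 8 7 7

Derivation:
I0 mul r3: issue@1 deps=(None,None) exec_start@1 write@3
I1 mul r4: issue@2 deps=(0,None) exec_start@3 write@5
I2 add r3: issue@3 deps=(None,0) exec_start@3 write@5
I3 mul r2: issue@4 deps=(1,1) exec_start@5 write@8
I4 mul r2: issue@5 deps=(None,2) exec_start@5 write@7
I5 add r1: issue@6 deps=(1,None) exec_start@6 write@7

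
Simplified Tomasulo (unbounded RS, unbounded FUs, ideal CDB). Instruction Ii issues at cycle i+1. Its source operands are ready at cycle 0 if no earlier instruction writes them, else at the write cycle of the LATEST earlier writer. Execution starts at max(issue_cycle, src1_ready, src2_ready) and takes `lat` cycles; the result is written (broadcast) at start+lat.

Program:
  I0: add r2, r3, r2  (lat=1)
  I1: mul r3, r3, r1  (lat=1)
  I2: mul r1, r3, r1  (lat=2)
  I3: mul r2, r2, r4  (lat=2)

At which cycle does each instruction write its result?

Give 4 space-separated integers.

Answer: 2 3 5 6

Derivation:
I0 add r2: issue@1 deps=(None,None) exec_start@1 write@2
I1 mul r3: issue@2 deps=(None,None) exec_start@2 write@3
I2 mul r1: issue@3 deps=(1,None) exec_start@3 write@5
I3 mul r2: issue@4 deps=(0,None) exec_start@4 write@6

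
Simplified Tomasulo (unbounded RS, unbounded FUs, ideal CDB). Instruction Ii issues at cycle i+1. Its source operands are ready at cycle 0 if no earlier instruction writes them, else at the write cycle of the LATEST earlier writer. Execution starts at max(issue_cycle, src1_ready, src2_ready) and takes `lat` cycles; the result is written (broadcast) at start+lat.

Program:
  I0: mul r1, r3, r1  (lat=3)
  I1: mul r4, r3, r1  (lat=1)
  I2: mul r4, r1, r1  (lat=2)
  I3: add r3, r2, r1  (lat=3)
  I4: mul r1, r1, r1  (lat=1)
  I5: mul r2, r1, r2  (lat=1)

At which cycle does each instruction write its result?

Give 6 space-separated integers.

I0 mul r1: issue@1 deps=(None,None) exec_start@1 write@4
I1 mul r4: issue@2 deps=(None,0) exec_start@4 write@5
I2 mul r4: issue@3 deps=(0,0) exec_start@4 write@6
I3 add r3: issue@4 deps=(None,0) exec_start@4 write@7
I4 mul r1: issue@5 deps=(0,0) exec_start@5 write@6
I5 mul r2: issue@6 deps=(4,None) exec_start@6 write@7

Answer: 4 5 6 7 6 7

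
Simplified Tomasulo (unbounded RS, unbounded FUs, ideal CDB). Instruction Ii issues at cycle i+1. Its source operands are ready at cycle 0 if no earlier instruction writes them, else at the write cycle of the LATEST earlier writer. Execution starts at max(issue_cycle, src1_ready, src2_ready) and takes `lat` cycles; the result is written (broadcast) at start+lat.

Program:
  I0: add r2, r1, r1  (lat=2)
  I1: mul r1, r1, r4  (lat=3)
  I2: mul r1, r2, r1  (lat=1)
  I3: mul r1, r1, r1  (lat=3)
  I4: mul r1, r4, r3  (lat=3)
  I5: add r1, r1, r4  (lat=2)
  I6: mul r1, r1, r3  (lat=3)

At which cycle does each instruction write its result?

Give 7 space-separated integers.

I0 add r2: issue@1 deps=(None,None) exec_start@1 write@3
I1 mul r1: issue@2 deps=(None,None) exec_start@2 write@5
I2 mul r1: issue@3 deps=(0,1) exec_start@5 write@6
I3 mul r1: issue@4 deps=(2,2) exec_start@6 write@9
I4 mul r1: issue@5 deps=(None,None) exec_start@5 write@8
I5 add r1: issue@6 deps=(4,None) exec_start@8 write@10
I6 mul r1: issue@7 deps=(5,None) exec_start@10 write@13

Answer: 3 5 6 9 8 10 13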